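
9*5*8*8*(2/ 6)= 960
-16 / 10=-8 / 5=-1.60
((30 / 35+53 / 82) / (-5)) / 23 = -863 / 66010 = -0.01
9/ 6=3/ 2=1.50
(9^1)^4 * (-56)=-367416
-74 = -74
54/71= 0.76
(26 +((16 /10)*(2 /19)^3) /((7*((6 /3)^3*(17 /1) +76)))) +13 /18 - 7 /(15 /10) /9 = 18003675539 /687066030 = 26.20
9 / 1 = 9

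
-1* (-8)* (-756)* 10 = -60480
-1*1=-1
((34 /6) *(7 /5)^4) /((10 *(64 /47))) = 1918399 /1200000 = 1.60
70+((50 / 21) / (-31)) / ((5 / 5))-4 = 42916 / 651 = 65.92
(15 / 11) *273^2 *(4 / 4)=1117935 / 11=101630.45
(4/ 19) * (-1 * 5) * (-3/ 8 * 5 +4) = -85/ 38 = -2.24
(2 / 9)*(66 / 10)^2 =242 / 25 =9.68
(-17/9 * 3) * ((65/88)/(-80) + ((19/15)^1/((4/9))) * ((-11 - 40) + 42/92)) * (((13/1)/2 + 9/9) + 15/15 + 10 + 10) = 1506852817/64768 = 23265.39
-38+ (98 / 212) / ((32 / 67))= -37.03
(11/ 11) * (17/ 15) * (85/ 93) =289/ 279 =1.04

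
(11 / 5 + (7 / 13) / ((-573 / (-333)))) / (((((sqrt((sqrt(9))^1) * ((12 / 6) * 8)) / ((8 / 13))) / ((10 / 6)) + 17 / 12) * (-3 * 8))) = 1325915 / 6508099429-1123128 * sqrt(3) / 500623033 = -0.00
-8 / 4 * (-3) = 6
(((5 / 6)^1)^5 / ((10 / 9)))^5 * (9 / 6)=0.01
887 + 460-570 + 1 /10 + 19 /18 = 35017 /45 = 778.16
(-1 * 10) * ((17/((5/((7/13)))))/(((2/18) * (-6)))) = 357/13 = 27.46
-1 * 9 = -9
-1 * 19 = -19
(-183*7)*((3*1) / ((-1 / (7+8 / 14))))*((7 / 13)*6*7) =8554518 / 13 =658039.85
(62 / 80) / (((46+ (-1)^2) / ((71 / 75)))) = 2201 / 141000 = 0.02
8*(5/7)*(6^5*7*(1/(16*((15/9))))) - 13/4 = 46643/4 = 11660.75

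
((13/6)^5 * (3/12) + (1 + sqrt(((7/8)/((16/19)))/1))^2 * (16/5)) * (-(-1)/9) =2 * sqrt(266)/45 + 2871233/1399680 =2.78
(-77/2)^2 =5929/4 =1482.25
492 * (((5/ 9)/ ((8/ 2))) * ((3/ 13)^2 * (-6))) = -21.83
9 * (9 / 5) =81 / 5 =16.20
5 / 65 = 1 / 13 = 0.08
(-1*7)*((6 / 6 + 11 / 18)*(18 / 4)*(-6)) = 609 / 2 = 304.50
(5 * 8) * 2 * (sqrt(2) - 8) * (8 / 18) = -2560 / 9 + 320 * sqrt(2) / 9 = -234.16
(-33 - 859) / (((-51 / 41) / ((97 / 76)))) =886871 / 969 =915.24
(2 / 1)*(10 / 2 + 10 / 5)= 14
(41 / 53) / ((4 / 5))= 205 / 212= 0.97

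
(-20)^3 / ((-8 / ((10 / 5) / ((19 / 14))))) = 28000 / 19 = 1473.68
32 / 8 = 4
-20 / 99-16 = -1604 / 99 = -16.20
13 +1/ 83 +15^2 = 19755/ 83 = 238.01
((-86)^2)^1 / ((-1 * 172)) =-43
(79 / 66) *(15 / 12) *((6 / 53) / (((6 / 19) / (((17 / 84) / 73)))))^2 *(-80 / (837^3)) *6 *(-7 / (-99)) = -206049775 / 2408808383249192879724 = -0.00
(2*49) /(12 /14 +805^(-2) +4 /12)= 95259675 /1157189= 82.32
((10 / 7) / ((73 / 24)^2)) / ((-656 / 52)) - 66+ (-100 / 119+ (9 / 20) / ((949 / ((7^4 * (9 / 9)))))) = -444230321257 / 6760049660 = -65.71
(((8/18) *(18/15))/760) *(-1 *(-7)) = 7/1425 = 0.00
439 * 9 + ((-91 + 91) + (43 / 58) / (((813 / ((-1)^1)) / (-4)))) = 93152813 / 23577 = 3951.00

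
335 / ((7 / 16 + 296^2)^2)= 85760 / 1965219870769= 0.00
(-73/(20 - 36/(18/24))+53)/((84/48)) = 1557/49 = 31.78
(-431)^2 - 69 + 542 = 186234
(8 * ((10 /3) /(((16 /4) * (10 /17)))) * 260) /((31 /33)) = 3136.77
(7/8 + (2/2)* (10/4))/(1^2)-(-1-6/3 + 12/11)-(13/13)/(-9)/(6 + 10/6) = 32173/6072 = 5.30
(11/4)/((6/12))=11/2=5.50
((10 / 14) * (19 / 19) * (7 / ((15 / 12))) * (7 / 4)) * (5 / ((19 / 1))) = 35 / 19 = 1.84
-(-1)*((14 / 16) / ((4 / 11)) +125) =127.41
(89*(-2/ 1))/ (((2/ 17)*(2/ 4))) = -3026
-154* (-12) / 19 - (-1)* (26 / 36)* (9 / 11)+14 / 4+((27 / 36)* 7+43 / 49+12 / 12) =4443841 / 40964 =108.48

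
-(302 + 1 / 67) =-20235 / 67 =-302.01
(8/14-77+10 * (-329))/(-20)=4713/28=168.32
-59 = -59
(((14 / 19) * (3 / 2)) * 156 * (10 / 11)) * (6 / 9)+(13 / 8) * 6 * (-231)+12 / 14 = -12563631 / 5852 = -2146.90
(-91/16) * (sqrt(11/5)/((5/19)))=-1729 * sqrt(55)/400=-32.06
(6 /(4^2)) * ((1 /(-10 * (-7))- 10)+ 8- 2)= -837 /560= -1.49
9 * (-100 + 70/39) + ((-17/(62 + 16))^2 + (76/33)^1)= -58993213/66924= -881.50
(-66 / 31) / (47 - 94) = 66 / 1457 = 0.05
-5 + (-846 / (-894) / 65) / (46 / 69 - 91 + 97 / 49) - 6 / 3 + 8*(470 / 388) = 2.69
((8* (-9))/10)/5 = -1.44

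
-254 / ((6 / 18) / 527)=-401574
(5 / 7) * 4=20 / 7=2.86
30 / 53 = 0.57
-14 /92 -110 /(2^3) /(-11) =101 /92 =1.10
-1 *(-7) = 7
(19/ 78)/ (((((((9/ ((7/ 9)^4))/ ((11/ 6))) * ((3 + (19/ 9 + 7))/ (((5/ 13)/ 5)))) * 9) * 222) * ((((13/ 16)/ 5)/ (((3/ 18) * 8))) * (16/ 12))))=5018090/ 14126500535823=0.00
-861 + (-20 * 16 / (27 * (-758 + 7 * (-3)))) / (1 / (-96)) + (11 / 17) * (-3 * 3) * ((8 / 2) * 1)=-105570443 / 119187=-885.75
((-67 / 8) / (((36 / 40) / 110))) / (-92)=18425 / 1656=11.13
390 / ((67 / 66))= 25740 / 67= 384.18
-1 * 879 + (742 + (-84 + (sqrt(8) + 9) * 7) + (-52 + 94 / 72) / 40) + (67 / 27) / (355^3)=-6156382369981 / 38654388000 + 14 * sqrt(2)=-139.47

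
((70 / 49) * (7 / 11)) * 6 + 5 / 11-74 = -749 / 11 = -68.09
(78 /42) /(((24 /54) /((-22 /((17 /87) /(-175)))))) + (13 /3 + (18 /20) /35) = 734835467 /8925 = 82334.51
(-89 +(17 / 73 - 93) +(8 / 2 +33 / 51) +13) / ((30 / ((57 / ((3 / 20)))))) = -2579858 / 1241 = -2078.85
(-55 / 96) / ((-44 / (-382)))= -955 / 192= -4.97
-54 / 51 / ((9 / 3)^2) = -2 / 17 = -0.12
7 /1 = 7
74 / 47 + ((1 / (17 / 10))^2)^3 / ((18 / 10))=16310620954 / 10210191687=1.60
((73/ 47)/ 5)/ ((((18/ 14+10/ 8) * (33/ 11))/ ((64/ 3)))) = 130816/ 150165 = 0.87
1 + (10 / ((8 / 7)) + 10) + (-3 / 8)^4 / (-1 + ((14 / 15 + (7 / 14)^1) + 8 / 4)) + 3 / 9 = 9011261 / 448512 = 20.09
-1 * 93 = -93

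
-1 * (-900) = 900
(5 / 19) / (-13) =-5 / 247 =-0.02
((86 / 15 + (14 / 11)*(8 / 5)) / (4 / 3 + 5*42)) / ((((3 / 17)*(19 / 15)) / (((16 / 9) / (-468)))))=-43588 / 69764409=-0.00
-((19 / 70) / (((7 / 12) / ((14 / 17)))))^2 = -51984 / 354025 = -0.15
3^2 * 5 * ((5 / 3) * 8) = 600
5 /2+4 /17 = 93 /34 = 2.74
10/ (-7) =-10/ 7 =-1.43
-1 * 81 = -81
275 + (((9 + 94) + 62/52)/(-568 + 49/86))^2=110686457307644/402446865769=275.03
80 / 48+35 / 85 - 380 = -19274 / 51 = -377.92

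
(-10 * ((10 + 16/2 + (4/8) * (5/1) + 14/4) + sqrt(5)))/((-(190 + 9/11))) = 110 * sqrt(5)/2099 + 2640/2099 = 1.37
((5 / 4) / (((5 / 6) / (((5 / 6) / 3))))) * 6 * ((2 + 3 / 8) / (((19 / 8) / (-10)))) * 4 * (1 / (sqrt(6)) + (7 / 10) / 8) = -50 * sqrt(6) / 3 - 35 / 4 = -49.57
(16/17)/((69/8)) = 128/1173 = 0.11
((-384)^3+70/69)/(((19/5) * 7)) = -19534970530/9177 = -2128688.08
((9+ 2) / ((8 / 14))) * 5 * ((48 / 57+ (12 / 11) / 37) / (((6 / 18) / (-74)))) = -353850 / 19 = -18623.68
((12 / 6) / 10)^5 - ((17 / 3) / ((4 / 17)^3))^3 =-1820694491335925237 / 22118400000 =-82315831.68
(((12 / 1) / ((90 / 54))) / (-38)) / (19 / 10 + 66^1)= -36 / 12901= -0.00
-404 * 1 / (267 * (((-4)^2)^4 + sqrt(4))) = -202 / 8749323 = -0.00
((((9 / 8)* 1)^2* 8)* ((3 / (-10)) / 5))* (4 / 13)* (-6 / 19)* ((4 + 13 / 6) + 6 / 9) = 9963 / 24700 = 0.40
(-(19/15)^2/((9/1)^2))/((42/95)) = -6859/153090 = -0.04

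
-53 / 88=-0.60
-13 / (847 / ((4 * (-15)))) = 780 / 847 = 0.92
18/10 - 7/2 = -17/10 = -1.70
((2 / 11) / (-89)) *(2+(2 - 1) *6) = -16 / 979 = -0.02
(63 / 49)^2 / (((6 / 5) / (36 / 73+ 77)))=763695 / 7154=106.75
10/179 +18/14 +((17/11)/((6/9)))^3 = 184110991/13341944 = 13.80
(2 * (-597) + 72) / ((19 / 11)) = -12342 / 19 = -649.58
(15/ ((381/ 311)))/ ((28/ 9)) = 13995/ 3556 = 3.94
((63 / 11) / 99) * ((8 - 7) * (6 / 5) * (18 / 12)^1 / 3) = 21 / 605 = 0.03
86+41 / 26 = 2277 / 26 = 87.58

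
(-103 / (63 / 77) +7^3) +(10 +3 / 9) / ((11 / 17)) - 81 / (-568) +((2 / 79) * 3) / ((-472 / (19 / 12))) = 122254344767 / 524194704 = 233.22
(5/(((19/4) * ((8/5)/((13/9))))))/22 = 325/7524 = 0.04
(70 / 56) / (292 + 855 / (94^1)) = 235 / 56606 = 0.00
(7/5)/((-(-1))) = 7/5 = 1.40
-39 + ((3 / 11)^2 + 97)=7027 / 121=58.07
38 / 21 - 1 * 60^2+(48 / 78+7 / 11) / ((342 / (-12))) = -68434820 / 19019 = -3598.23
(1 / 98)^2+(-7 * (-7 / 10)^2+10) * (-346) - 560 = -680256097 / 240100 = -2833.22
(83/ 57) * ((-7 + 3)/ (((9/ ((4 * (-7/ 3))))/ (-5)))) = -46480/ 1539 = -30.20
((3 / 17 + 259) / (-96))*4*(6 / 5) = -2203 / 170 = -12.96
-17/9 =-1.89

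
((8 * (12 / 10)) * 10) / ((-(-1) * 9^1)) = 32 / 3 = 10.67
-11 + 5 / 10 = -21 / 2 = -10.50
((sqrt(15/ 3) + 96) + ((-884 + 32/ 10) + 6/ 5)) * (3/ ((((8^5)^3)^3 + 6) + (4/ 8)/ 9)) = -211572/ 3920052866929211099098075477613969795973665 + 54 * sqrt(5)/ 784010573385842219819615095522793959194733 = -0.00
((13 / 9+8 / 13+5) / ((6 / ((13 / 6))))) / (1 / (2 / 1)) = 413 / 81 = 5.10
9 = 9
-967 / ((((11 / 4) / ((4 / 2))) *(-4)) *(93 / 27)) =17406 / 341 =51.04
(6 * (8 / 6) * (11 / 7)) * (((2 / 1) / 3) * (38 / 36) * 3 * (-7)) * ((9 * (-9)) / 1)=15048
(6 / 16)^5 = 243 / 32768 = 0.01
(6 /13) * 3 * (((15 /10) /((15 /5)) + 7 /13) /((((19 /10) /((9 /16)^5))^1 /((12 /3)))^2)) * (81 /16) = 1715759434122075 /16770026224746496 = 0.10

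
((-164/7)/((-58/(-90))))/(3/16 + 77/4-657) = 0.06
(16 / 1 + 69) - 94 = -9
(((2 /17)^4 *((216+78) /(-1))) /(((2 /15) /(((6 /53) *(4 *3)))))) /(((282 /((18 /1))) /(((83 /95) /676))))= -31624992 /668051154121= -0.00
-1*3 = -3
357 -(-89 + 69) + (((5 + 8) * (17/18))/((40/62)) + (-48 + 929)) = 459731/360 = 1277.03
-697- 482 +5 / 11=-12964 / 11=-1178.55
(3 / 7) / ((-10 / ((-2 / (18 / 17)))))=17 / 210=0.08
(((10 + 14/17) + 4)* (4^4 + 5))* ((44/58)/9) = 5544/17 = 326.12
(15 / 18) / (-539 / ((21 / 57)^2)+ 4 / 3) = -5 / 23818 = -0.00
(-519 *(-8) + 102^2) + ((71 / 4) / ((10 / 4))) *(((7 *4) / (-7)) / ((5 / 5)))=72638 / 5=14527.60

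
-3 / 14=-0.21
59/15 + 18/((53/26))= 10147/795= 12.76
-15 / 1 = -15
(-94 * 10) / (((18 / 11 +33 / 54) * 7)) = -37224 / 623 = -59.75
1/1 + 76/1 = 77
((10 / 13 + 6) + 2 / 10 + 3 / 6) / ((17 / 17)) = 971 / 130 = 7.47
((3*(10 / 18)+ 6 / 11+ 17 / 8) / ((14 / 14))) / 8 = 1145 / 2112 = 0.54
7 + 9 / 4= 9.25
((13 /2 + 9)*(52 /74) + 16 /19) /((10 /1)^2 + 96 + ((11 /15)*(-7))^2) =1856025 /35170387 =0.05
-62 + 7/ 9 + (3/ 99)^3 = -61.22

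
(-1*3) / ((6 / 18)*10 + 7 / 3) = -9 / 17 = -0.53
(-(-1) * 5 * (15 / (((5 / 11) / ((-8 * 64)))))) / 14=-6034.29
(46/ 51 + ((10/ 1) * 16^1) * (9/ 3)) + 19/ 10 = 246229/ 510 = 482.80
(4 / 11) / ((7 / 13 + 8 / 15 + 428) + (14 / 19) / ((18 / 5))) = 11115 / 13121372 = 0.00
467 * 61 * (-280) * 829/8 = -826550305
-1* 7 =-7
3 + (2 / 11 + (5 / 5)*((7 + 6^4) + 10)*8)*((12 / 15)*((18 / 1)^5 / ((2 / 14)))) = 6113296675749 / 55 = 111150848649.98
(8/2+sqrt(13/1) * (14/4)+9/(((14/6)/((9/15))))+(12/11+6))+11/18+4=7 * sqrt(13)/2+124853/6930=30.64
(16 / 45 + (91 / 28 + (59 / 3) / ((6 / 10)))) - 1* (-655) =691.38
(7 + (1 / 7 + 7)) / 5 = 99 / 35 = 2.83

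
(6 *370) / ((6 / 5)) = 1850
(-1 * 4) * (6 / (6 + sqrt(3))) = -48 / 11 + 8 * sqrt(3) / 11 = -3.10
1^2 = 1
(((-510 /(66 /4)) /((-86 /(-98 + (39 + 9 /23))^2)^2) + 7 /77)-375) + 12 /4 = -282775480282179 /5691686099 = -49682.20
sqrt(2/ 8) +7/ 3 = 17/ 6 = 2.83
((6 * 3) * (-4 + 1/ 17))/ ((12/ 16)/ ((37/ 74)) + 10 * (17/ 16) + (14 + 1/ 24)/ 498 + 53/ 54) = -5.40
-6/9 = -2/3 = -0.67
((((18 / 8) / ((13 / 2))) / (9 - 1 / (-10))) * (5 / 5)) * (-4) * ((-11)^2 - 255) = 24120 / 1183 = 20.39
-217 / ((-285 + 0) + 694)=-217 / 409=-0.53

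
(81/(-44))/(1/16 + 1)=-324/187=-1.73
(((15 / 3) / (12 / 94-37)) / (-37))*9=2115 / 64121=0.03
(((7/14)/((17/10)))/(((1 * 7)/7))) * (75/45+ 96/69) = 1055/1173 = 0.90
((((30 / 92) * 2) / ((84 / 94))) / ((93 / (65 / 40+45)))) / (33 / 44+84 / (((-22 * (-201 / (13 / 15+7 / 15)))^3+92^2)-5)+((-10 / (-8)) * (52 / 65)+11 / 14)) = 5116073584937579 / 35455957103483556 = 0.14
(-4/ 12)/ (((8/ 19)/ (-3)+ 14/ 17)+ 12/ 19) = -323/ 1274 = -0.25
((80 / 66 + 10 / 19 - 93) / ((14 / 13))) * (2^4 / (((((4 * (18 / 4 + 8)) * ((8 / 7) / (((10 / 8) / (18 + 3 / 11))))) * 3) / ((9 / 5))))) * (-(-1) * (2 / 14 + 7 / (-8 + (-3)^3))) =743873 / 13366500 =0.06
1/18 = 0.06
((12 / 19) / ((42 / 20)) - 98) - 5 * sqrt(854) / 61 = -12994 / 133 - 5 * sqrt(854) / 61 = -100.09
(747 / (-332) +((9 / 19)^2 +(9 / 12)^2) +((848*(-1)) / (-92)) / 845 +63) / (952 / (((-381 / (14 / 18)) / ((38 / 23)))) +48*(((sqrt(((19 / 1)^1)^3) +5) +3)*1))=-44468401511329442343 / 29709449457970738792960 +5605420761308749203*sqrt(19) / 1563655234630038883840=0.01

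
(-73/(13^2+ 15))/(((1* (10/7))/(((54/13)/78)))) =-0.01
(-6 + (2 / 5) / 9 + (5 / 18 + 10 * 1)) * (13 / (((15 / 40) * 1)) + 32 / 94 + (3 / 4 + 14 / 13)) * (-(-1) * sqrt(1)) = 105056063 / 659880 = 159.20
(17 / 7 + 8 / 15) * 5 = 14.81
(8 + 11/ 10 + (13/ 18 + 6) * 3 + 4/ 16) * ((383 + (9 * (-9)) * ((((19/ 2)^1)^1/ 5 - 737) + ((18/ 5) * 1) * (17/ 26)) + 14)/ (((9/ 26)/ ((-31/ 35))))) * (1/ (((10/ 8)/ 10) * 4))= -60919929961/ 6750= -9025174.81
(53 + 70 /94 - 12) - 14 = 1304 /47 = 27.74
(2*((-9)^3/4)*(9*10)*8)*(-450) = 118098000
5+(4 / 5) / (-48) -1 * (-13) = 1079 / 60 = 17.98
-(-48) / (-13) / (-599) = 48 / 7787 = 0.01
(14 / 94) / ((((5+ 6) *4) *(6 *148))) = 7 / 1836384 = 0.00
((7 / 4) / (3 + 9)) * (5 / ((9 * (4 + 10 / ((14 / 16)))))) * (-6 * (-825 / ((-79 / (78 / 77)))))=-11375 / 34128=-0.33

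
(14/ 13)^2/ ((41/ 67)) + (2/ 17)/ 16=1792881/ 942344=1.90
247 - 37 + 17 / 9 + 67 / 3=2108 / 9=234.22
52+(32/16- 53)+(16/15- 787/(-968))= 41813/14520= 2.88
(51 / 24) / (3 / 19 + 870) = 323 / 132264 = 0.00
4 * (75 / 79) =300 / 79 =3.80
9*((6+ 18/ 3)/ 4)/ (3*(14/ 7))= 9/ 2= 4.50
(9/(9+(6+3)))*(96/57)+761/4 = 14523/76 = 191.09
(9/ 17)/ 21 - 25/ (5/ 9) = -5352/ 119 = -44.97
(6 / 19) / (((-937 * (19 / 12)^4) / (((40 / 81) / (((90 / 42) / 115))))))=-3297280 / 2320104763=-0.00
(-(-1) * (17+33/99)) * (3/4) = 13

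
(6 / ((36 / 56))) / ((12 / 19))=133 / 9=14.78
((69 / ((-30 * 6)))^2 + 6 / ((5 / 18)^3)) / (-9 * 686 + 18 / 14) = -35290451 / 777762000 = -0.05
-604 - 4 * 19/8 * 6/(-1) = -547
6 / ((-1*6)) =-1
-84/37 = -2.27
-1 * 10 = -10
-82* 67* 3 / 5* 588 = -9691416 / 5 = -1938283.20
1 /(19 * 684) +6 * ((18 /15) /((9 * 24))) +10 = 651971 /64980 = 10.03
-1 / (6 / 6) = -1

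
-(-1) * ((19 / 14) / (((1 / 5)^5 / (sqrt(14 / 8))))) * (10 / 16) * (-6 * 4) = -84156.15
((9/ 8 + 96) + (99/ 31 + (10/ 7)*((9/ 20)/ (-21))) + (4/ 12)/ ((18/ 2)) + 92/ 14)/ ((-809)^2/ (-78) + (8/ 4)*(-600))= -455950781/ 40908061404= -0.01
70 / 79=0.89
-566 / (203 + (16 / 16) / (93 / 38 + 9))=-246210 / 88343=-2.79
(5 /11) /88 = 5 /968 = 0.01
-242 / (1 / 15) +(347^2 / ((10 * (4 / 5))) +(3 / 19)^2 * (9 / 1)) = 11421.35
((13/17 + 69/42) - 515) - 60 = -136277/238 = -572.59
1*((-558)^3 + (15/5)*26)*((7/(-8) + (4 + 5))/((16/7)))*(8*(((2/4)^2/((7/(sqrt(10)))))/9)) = -1882194535*sqrt(10)/96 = -62000226.36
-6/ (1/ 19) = -114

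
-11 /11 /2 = -1 /2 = -0.50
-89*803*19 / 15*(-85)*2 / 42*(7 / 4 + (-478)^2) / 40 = 21097314895063 / 10080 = 2092987588.80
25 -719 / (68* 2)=2681 / 136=19.71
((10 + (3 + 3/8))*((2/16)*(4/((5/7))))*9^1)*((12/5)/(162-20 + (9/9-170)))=-749/100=-7.49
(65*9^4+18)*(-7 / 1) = -2985381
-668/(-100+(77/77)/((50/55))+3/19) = 126920/18761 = 6.77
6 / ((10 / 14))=42 / 5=8.40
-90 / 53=-1.70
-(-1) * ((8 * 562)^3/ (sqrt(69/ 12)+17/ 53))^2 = 6103109509607642922205763862528/ 4026029401 - 334467811271169884154153140224 * sqrt(23)/ 4026029401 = 1117492643164122057058.77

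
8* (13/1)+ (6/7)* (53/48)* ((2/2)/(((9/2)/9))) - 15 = 2545/28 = 90.89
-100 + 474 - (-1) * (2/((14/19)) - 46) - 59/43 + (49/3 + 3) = 314854/903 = 348.68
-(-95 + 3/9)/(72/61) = 4331/54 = 80.20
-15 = -15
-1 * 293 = -293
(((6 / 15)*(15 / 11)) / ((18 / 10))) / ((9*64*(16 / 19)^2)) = 1805 / 2433024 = 0.00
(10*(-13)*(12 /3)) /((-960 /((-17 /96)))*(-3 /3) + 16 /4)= 170 /1771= 0.10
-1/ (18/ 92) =-46/ 9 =-5.11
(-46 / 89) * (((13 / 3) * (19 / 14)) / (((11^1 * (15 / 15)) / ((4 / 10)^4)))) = -0.01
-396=-396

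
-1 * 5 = -5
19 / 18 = 1.06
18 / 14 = 9 / 7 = 1.29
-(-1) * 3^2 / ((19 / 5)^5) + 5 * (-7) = -86635340 / 2476099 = -34.99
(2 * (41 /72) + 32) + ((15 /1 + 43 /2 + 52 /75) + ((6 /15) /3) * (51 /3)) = 65339 /900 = 72.60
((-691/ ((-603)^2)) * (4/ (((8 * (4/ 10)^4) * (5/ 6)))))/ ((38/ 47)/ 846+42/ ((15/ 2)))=-954011875/ 119966837136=-0.01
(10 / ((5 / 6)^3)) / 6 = 72 / 25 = 2.88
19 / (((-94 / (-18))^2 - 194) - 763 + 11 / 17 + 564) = -26163 / 502717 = -0.05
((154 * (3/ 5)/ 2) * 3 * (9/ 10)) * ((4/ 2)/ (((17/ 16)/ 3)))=299376/ 425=704.41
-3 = -3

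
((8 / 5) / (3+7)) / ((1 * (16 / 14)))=7 / 50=0.14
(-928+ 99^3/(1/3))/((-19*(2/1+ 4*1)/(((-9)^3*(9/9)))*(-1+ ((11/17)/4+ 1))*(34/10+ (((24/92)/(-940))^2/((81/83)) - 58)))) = -2106854.89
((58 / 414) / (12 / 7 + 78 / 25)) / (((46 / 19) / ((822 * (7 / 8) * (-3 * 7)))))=-647301025 / 3580272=-180.80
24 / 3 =8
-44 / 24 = -11 / 6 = -1.83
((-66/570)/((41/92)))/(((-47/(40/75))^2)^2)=-4145152/962196848184375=-0.00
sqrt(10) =3.16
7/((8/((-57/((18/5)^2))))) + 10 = 5315/864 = 6.15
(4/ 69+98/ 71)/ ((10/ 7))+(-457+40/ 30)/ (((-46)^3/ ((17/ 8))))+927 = 769606794101/ 829302720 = 928.02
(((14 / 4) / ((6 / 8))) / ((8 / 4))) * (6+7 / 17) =14.96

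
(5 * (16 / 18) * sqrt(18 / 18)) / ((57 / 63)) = 280 / 57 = 4.91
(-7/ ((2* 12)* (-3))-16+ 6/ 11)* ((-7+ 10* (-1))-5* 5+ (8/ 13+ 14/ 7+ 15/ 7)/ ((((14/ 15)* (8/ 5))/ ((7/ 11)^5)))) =1886349684177/ 2947877504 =639.90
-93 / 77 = -1.21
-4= -4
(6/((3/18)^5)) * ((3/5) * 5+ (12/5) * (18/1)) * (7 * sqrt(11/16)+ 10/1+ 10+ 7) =70709459.48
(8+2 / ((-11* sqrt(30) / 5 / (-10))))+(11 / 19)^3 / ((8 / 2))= 10* sqrt(30) / 33+220819 / 27436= 9.71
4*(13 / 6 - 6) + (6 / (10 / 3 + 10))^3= -365813 / 24000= -15.24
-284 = -284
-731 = -731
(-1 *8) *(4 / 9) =-32 / 9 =-3.56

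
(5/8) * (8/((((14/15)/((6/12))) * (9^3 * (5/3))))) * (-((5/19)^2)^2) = -0.00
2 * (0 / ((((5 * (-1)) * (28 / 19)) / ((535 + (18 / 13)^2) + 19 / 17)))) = 0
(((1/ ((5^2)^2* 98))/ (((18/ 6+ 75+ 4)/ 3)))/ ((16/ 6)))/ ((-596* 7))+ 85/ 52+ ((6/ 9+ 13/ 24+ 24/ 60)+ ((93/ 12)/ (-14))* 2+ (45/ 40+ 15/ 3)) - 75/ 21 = 30657307855649/ 6537607440000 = 4.69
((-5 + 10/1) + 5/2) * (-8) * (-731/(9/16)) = 233920/3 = 77973.33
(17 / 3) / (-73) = -17 / 219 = -0.08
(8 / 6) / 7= 0.19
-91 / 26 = -7 / 2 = -3.50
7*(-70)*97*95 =-4515350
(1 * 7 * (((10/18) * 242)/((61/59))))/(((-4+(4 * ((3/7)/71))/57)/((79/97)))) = -186398540405/1005629652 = -185.36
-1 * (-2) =2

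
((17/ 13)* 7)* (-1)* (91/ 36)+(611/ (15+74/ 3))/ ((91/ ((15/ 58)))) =-23.10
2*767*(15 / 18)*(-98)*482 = -181150060 / 3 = -60383353.33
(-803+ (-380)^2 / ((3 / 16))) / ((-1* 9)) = -2307991 / 27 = -85481.15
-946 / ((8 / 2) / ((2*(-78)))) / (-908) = -18447 / 454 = -40.63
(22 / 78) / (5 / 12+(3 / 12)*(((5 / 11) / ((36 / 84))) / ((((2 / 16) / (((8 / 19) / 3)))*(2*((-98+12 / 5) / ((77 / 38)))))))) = 11388828 / 16697005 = 0.68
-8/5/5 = -8/25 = -0.32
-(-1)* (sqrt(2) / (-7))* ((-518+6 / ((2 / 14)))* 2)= 136* sqrt(2)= 192.33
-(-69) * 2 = 138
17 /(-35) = -17 /35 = -0.49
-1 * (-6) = 6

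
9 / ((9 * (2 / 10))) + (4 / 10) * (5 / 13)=67 / 13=5.15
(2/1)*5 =10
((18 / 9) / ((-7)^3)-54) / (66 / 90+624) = -277860 / 3214253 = -0.09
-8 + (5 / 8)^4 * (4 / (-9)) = -74353 / 9216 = -8.07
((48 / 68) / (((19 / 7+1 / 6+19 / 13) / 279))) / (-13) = -140616 / 40307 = -3.49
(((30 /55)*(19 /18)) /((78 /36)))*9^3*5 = 968.60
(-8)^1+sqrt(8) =-8+2 * sqrt(2) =-5.17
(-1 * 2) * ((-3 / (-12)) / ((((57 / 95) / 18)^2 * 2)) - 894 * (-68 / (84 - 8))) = -34671 / 19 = -1824.79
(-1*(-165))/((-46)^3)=-165/97336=-0.00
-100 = -100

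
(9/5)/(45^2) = 1/1125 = 0.00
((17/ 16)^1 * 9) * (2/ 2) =153/ 16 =9.56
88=88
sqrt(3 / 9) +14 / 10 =sqrt(3) / 3 +7 / 5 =1.98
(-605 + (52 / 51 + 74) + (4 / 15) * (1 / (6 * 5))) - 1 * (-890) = 360.03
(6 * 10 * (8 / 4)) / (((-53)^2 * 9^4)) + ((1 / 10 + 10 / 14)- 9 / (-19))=10523496979 / 8170566390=1.29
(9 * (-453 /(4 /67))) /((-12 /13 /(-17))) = -20122713 /16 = -1257669.56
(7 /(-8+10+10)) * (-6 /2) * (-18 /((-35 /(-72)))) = 324 /5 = 64.80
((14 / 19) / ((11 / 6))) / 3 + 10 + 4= 2954 / 209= 14.13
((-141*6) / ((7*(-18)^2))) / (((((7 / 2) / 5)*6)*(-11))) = 235 / 29106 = 0.01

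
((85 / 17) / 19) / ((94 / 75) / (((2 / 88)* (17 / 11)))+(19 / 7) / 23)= 1026375 / 139632539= 0.01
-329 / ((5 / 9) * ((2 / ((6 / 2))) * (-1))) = 8883 / 10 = 888.30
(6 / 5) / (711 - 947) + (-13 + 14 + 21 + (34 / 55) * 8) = 174843 / 6490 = 26.94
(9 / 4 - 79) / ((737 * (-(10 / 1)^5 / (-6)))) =-921 / 147400000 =-0.00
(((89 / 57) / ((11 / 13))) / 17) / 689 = 89 / 564927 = 0.00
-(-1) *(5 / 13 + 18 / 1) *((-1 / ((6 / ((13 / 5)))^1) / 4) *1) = -239 / 120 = -1.99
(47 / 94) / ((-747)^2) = 1 / 1116018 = 0.00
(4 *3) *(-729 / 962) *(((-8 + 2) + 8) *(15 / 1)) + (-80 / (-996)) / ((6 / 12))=-272.65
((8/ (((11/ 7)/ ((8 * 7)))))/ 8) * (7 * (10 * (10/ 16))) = 17150/ 11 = 1559.09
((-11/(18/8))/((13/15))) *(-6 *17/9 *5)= 37400/117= 319.66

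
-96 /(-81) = 32 /27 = 1.19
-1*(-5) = 5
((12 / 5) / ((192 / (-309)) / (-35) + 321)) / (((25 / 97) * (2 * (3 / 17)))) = 0.08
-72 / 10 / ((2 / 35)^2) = -2205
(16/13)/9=16/117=0.14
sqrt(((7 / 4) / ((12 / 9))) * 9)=3 * sqrt(21) / 4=3.44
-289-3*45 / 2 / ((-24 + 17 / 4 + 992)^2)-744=-15623424673 / 15124321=-1033.00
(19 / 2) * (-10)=-95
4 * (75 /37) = 300 /37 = 8.11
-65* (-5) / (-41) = -325 / 41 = -7.93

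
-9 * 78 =-702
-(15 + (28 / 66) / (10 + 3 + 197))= -15.00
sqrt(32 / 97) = 4*sqrt(194) / 97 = 0.57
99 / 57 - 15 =-252 / 19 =-13.26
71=71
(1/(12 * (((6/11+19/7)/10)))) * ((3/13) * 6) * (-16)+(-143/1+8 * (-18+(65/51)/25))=-243175703/832065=-292.26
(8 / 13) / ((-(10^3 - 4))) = -2 / 3237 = -0.00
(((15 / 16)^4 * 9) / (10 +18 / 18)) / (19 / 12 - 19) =-0.04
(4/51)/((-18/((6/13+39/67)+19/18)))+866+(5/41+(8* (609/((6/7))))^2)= 4766251859054956/147522141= 32308722.11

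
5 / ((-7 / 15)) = -75 / 7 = -10.71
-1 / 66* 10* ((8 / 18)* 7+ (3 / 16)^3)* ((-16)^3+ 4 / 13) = 283304915 / 146432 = 1934.72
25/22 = 1.14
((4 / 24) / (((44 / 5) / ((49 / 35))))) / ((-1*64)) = -7 / 16896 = -0.00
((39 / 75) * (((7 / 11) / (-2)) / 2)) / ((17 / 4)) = -91 / 4675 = -0.02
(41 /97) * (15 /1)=615 /97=6.34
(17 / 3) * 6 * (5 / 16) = 10.62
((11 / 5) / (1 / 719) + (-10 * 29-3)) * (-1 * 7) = -45108 / 5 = -9021.60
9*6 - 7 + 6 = 53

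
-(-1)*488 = 488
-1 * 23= -23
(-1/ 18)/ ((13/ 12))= -2/ 39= -0.05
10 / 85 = 2 / 17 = 0.12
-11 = -11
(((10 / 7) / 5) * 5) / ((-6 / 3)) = -5 / 7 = -0.71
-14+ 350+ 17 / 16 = 5393 / 16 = 337.06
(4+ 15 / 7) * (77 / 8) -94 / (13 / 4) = 3141 / 104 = 30.20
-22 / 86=-11 / 43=-0.26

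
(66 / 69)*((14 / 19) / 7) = 44 / 437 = 0.10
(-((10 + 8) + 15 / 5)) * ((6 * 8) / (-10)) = 504 / 5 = 100.80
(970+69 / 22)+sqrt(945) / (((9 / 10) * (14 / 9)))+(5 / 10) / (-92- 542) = 15 * sqrt(105) / 7+13573295 / 13948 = 995.09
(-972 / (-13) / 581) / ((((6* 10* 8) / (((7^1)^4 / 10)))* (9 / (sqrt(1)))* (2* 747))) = 343 / 71645600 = 0.00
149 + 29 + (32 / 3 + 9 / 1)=593 / 3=197.67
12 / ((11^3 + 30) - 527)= 2 / 139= 0.01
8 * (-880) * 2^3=-56320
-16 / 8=-2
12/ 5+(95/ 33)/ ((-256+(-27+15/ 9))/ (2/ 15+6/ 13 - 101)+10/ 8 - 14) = 271319144/ 128549685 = 2.11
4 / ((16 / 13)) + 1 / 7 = 95 / 28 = 3.39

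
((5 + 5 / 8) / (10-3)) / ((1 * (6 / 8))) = 15 / 14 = 1.07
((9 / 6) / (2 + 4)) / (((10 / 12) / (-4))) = -6 / 5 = -1.20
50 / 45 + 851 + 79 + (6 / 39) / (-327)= 11874454 / 12753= 931.11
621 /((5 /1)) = 621 /5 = 124.20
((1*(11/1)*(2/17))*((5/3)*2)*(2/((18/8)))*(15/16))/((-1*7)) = -550/1071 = -0.51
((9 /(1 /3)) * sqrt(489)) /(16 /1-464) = -27 * sqrt(489) /448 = -1.33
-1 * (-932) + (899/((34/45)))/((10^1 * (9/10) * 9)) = 289687/306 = 946.69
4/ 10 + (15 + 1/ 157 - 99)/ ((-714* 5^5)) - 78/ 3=-8967826813/ 350306250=-25.60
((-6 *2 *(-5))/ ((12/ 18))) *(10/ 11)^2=9000/ 121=74.38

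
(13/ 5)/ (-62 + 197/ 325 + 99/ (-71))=-59995/ 1448838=-0.04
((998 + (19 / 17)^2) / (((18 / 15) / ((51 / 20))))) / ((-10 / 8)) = -288783 / 170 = -1698.72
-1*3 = -3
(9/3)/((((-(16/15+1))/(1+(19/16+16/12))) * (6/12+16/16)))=-845/248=-3.41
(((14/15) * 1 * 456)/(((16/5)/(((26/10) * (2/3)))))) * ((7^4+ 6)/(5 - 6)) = -8323406/15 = -554893.73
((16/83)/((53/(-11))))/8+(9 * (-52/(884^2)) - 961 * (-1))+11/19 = 1207789268507/1256055268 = 961.57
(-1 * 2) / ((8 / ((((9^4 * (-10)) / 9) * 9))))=32805 / 2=16402.50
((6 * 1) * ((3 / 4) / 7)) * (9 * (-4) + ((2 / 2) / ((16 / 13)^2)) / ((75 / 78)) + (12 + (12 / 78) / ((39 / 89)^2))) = -1424430719 / 98425600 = -14.47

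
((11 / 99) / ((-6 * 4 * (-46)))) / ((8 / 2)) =1 / 39744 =0.00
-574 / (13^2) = -574 / 169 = -3.40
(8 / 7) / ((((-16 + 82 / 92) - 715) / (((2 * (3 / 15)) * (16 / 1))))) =-11776 / 1175475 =-0.01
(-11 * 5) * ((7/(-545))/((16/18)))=693/872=0.79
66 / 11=6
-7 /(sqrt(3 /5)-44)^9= 13671875 /(220-sqrt(15))^9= 0.00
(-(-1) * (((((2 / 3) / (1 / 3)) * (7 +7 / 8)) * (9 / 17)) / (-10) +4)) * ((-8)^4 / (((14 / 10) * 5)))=1102336 / 595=1852.67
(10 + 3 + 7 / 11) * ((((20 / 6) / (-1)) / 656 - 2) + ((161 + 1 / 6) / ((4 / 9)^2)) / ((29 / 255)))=1860636175 / 19024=97804.68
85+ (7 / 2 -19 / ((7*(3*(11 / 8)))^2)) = 9442465 / 106722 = 88.48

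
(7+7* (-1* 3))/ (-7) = 2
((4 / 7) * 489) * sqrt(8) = 3912 * sqrt(2) / 7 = 790.34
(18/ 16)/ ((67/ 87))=783/ 536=1.46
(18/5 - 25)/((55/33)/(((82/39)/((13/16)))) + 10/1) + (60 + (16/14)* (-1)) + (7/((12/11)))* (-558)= -492078193/139650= -3523.65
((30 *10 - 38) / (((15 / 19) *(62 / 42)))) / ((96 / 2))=17423 / 3720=4.68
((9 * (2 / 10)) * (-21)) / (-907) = 189 / 4535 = 0.04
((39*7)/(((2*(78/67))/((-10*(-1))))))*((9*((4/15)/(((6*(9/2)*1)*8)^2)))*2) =469/3888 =0.12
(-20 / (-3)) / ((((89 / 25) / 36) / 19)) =1280.90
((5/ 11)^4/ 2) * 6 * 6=11250/ 14641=0.77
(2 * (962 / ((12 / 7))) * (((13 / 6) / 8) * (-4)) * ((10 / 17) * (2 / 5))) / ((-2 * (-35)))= -6253 / 1530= -4.09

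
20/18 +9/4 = 121/36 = 3.36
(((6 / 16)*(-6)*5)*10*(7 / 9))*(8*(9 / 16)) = -1575 / 4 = -393.75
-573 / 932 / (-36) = 0.02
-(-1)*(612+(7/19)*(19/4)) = 2455/4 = 613.75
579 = 579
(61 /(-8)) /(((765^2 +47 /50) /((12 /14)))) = -4575 /409658158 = -0.00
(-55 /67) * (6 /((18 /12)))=-220 /67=-3.28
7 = 7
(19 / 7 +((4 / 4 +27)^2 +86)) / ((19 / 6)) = 36654 / 133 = 275.59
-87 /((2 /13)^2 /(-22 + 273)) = -3690453 /4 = -922613.25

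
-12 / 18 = -2 / 3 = -0.67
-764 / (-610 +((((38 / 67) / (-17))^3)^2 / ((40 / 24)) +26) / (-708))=2952629601270030011677080 / 2357607966852530587601741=1.25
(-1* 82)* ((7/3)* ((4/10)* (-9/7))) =492/5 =98.40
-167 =-167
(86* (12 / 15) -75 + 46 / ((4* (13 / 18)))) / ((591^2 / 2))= 1264 / 22703265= 0.00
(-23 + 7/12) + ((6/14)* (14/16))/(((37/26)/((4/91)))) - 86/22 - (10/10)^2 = -933817/34188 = -27.31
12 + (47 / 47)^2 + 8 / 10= 69 / 5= 13.80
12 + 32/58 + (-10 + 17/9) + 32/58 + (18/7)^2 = 148411/12789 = 11.60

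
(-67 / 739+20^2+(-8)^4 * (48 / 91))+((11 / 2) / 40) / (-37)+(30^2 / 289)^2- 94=41166779100922421 / 16625443037840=2476.13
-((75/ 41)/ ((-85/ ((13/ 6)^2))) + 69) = -576271/ 8364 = -68.90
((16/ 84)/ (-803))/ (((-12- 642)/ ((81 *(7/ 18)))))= 1/ 87527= 0.00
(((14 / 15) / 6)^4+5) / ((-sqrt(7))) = -20505526 * sqrt(7) / 28704375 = -1.89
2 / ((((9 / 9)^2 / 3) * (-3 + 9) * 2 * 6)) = 1 / 12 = 0.08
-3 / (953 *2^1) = -3 / 1906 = -0.00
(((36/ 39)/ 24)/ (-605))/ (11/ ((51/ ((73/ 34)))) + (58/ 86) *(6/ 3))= -0.00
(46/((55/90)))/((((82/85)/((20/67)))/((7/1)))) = 163.04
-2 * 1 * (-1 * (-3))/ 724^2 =-3/ 262088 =-0.00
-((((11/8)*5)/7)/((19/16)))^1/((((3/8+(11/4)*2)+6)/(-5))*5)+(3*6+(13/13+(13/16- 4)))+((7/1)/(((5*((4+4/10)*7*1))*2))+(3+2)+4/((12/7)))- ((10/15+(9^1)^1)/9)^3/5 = 1006295555267/43770268080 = 22.99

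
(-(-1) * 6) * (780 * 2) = 9360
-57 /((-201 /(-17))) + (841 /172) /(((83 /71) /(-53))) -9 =-225253337 /956492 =-235.50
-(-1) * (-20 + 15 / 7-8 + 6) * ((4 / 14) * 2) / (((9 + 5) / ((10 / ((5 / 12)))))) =-6672 / 343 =-19.45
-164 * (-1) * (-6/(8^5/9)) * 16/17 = -0.25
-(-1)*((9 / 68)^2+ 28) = 129553 / 4624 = 28.02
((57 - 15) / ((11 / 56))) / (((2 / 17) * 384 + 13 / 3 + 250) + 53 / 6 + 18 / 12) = 59976 / 86911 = 0.69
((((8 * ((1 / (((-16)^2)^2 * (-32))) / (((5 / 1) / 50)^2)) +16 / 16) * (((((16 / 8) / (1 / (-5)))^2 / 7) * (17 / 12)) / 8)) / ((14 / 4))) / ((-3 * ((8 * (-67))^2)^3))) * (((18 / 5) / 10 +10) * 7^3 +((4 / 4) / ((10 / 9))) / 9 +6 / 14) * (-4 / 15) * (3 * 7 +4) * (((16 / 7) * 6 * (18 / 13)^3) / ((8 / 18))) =5049486298315845 / 256177455358762222528495616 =0.00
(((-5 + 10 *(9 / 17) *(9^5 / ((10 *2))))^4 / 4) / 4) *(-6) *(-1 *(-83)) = -19836442494239574103175769 / 10690688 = -1855487925027797472.27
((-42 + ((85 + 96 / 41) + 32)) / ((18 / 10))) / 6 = 5285 / 738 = 7.16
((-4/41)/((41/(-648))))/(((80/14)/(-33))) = -74844/8405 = -8.90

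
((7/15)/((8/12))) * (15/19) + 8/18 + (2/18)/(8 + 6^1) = 401/399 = 1.01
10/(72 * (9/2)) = 5/162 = 0.03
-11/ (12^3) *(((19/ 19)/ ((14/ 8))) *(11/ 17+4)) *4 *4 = -869/ 3213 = -0.27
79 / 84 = 0.94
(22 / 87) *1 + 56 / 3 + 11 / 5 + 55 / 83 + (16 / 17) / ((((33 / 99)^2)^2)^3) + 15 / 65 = 3991212525361 / 7979205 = 500201.78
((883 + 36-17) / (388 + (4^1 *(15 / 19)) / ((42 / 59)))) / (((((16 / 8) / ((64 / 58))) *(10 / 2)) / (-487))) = -467387536 / 3784065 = -123.51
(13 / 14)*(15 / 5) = 39 / 14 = 2.79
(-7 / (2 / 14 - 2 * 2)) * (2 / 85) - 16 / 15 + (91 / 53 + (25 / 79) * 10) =7413611 / 1921833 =3.86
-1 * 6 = -6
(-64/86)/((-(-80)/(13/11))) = -26/2365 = -0.01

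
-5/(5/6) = -6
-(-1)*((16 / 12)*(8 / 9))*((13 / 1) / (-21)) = -416 / 567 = -0.73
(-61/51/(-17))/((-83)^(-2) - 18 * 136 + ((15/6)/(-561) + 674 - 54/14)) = -64715266/1635286747207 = -0.00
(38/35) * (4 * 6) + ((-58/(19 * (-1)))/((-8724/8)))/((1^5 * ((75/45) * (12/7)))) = 37790947/1450365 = 26.06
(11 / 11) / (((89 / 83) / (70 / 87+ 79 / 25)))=715709 / 193575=3.70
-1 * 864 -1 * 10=-874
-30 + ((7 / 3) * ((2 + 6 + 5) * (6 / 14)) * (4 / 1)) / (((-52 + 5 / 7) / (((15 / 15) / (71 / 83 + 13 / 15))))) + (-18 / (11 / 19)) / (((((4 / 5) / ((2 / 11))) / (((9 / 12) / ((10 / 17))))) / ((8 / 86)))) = -31464000897 / 1001182072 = -31.43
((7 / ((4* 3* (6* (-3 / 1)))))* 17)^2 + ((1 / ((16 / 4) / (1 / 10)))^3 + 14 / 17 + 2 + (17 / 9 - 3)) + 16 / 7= 23883133751 / 5552064000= 4.30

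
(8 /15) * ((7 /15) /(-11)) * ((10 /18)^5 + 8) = -26628952 /146146275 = -0.18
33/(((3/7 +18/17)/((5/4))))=6545/236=27.73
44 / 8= 11 / 2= 5.50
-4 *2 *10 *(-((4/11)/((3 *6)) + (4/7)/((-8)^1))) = -2840/693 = -4.10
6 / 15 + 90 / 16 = 6.02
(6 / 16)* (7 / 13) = 21 / 104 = 0.20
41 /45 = 0.91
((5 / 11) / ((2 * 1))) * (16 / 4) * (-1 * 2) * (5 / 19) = -100 / 209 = -0.48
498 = 498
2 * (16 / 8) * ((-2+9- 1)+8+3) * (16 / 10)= 544 / 5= 108.80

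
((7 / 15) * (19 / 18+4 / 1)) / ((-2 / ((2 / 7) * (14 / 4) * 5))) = -637 / 108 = -5.90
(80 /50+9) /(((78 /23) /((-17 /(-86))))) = 0.62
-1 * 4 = -4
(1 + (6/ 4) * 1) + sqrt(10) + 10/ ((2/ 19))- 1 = sqrt(10) + 193/ 2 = 99.66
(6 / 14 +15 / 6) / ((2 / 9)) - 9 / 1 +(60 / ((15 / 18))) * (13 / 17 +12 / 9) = 73893 / 476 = 155.24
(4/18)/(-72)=-1/324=-0.00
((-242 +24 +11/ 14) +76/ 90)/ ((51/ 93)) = -4225703/ 10710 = -394.56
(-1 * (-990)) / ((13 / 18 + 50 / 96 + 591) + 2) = 142560 / 85571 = 1.67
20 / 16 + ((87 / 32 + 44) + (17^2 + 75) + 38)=14399 / 32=449.97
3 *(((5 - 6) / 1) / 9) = -1 / 3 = -0.33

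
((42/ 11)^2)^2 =3111696/ 14641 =212.53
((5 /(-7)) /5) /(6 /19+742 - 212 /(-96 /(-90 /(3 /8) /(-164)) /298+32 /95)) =1121 /8429133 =0.00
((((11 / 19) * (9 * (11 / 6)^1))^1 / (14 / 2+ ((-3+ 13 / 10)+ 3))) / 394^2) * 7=12705 / 244807172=0.00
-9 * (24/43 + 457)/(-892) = 177075/38356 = 4.62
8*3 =24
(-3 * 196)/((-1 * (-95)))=-588/95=-6.19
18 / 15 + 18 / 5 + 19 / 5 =43 / 5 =8.60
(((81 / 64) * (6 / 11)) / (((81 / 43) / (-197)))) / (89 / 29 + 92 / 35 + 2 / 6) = -77382585 / 6464128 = -11.97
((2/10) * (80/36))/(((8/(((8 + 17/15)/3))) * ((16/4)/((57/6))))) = 2603/6480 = 0.40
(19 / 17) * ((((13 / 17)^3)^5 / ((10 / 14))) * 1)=6807723770874070681 / 243305959378334342405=0.03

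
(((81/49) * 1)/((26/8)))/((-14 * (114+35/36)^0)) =-162/4459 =-0.04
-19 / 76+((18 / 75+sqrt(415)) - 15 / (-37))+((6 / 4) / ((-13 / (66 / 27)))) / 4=23441 / 72150+sqrt(415)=20.70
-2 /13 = -0.15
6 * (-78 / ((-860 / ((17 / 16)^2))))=33813 / 55040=0.61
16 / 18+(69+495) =5084 / 9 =564.89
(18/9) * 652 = 1304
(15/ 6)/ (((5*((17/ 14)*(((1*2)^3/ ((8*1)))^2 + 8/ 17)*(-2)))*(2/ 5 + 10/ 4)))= -7/ 145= -0.05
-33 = -33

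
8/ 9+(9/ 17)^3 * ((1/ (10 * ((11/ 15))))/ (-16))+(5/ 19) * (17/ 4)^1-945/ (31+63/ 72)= -8174091617/ 295723296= -27.64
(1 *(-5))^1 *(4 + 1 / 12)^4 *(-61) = 1758264305 / 20736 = 84792.84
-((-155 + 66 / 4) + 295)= -313 / 2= -156.50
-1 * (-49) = 49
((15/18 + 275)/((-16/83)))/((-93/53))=7280345/8928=815.45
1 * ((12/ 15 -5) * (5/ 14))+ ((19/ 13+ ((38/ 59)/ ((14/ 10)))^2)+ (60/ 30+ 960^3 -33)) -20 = 3923621678977537/ 4434794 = 884735949.17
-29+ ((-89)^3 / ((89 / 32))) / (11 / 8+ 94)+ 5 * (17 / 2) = -4034951 / 1526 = -2644.14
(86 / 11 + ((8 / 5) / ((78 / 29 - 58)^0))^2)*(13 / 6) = 18551 / 825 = 22.49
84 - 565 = -481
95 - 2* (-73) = 241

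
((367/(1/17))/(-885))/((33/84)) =-174692/9735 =-17.94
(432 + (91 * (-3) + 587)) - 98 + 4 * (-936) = -3096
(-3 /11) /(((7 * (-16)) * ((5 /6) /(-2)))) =-9 /1540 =-0.01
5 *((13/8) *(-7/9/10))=-91/144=-0.63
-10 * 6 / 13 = -60 / 13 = -4.62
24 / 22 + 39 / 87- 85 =-26624 / 319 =-83.46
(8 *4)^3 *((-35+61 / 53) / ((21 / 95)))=-1861550080 / 371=-5017655.20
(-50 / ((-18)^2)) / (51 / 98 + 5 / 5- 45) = 1225 / 345141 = 0.00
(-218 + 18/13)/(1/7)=-19712/13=-1516.31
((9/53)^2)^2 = 6561/7890481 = 0.00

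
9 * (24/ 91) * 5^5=675000/ 91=7417.58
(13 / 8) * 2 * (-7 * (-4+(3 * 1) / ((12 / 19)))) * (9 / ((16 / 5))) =-12285 / 256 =-47.99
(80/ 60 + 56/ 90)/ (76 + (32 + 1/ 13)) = 1144/ 63225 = 0.02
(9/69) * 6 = 18/23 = 0.78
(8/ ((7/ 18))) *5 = 720/ 7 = 102.86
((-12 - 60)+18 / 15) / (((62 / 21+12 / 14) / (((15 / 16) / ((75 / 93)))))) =-345681 / 16000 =-21.61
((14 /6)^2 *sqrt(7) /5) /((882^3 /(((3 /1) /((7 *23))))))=0.00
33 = 33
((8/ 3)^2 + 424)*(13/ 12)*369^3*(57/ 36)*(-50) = -1857688018875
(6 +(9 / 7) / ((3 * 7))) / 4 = 297 / 196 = 1.52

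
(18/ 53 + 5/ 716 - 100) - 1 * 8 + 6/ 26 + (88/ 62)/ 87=-142903540567/ 1330494828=-107.41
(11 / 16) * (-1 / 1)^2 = 11 / 16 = 0.69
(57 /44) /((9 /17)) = 2.45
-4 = -4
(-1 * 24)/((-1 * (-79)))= -24/79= -0.30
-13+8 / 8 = -12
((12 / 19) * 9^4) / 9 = 8748 / 19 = 460.42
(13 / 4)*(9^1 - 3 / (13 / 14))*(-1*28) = -525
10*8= 80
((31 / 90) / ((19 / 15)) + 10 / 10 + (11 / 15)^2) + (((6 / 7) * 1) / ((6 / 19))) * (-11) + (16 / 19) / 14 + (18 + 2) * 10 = 10294961 / 59850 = 172.01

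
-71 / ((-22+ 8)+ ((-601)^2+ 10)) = -71 / 361197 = -0.00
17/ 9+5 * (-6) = -253/ 9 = -28.11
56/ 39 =1.44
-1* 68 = -68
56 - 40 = 16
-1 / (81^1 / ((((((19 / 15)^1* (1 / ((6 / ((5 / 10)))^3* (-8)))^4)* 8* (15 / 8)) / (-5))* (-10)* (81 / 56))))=-19 / 1022569728209584128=-0.00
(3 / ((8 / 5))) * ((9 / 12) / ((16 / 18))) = 405 / 256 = 1.58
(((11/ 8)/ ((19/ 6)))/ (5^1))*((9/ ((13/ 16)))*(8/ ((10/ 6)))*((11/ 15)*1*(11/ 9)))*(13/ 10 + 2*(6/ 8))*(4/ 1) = 7155456/ 154375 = 46.35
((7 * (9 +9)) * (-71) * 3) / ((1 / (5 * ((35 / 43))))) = -4696650 / 43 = -109224.42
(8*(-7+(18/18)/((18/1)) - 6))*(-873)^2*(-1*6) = 473536152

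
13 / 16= 0.81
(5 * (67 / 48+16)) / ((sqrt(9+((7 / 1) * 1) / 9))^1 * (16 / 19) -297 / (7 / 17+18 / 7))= -5157319237875 / 5899020567856 -19993866250 * sqrt(22) / 4055576640401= -0.90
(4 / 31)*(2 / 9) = 8 / 279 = 0.03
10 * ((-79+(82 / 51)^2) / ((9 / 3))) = -1987550 / 7803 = -254.72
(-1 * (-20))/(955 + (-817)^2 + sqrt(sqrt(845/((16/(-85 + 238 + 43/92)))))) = 1840/(sqrt(26) * 858929365^(1/4) + 61496848) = 0.00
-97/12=-8.08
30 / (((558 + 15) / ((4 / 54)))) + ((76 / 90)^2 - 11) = -3977221 / 386775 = -10.28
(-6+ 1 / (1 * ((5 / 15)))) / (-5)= 3 / 5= 0.60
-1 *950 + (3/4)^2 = -15191/16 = -949.44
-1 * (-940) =940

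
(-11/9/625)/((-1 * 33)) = 1/16875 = 0.00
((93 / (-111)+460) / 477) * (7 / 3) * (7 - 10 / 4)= 39641 / 3922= 10.11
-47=-47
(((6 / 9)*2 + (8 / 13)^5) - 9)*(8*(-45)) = 2728.23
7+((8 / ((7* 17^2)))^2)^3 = 7.00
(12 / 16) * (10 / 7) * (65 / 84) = 325 / 392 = 0.83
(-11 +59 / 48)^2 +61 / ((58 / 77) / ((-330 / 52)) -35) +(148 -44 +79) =284482277999 / 1028005632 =276.73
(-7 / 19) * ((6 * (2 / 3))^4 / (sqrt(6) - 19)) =5.70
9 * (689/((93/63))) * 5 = 651105/31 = 21003.39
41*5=205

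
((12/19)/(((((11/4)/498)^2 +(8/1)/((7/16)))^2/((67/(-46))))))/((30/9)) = -465233231288512512/563676806581880913385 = -0.00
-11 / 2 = -5.50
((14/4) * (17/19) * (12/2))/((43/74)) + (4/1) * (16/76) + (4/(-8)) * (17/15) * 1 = 799291/24510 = 32.61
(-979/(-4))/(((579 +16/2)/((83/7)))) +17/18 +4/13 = 11914943/1923012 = 6.20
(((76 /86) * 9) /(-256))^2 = 29241 /30294016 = 0.00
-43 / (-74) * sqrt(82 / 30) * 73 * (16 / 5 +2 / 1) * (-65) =-530491 * sqrt(615) / 555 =-23704.05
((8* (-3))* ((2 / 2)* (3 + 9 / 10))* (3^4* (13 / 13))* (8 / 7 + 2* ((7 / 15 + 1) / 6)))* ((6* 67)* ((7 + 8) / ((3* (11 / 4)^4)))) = -222801186816 / 512435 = -434789.17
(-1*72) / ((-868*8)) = 9 / 868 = 0.01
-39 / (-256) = 39 / 256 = 0.15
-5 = -5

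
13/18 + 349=6295/18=349.72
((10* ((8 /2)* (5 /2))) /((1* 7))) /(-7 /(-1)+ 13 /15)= 750 /413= 1.82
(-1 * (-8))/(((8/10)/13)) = 130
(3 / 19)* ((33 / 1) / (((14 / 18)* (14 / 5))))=2.39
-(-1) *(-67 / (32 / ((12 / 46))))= -201 / 368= -0.55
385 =385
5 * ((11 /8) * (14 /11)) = 35 /4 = 8.75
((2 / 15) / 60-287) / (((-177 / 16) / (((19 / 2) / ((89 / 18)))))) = 19630648 / 393825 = 49.85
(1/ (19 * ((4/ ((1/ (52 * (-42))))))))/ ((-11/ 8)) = 0.00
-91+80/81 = -7291/81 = -90.01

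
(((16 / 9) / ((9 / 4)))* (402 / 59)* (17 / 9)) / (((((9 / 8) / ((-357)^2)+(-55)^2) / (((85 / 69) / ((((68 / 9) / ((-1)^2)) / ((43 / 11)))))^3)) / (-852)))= -728402368534904000 / 982299945433976829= -0.74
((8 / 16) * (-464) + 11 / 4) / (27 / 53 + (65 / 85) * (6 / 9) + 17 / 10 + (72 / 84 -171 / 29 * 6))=2515830765 / 349011074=7.21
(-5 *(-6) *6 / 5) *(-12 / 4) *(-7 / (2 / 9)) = 3402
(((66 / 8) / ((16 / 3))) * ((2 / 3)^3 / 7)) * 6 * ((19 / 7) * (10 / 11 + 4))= 513 / 98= 5.23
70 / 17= 4.12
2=2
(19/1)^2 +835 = 1196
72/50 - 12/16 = 69/100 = 0.69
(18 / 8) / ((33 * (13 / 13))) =3 / 44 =0.07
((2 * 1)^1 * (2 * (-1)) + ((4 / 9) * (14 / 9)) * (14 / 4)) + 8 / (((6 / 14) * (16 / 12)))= 12.42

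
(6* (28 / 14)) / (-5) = -12 / 5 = -2.40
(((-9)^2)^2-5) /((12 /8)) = 13112 /3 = 4370.67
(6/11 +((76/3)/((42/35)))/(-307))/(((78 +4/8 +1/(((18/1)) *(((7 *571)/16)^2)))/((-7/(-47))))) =3240445857488/3582938732333587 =0.00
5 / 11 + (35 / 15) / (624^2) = 5840717 / 12849408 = 0.45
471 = 471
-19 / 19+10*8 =79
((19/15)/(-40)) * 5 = -19/120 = -0.16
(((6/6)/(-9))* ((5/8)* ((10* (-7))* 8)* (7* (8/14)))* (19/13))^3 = 18821096000000/1601613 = 11751338.18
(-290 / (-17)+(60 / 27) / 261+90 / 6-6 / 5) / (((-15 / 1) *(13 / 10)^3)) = -246525080 / 263198403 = -0.94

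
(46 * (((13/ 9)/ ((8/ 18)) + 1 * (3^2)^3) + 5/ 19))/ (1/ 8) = 5121732/ 19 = 269564.84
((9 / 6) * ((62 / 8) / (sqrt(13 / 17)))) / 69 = 0.19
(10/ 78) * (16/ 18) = 40/ 351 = 0.11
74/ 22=37/ 11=3.36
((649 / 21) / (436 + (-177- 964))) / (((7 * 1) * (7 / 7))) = -649 / 103635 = -0.01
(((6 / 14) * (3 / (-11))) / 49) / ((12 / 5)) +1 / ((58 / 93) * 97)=659583 / 42453796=0.02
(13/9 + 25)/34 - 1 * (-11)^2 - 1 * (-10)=-992/9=-110.22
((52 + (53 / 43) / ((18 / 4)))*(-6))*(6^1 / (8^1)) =-10115 / 43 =-235.23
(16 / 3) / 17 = 16 / 51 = 0.31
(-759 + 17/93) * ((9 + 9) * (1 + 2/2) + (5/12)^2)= -27449.16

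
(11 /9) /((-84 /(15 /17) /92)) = -1265 /1071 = -1.18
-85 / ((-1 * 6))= 85 / 6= 14.17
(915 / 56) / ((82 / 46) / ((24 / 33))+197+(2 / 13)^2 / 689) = 490100169 / 5982576593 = 0.08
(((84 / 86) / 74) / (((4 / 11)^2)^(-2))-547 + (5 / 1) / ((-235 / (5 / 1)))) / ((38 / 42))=-12578523670902 / 20801391083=-604.70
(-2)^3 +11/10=-69/10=-6.90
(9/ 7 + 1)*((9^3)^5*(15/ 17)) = 49413871702715760/ 119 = 415242619350552.61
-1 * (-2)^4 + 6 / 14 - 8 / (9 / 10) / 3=-3503 / 189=-18.53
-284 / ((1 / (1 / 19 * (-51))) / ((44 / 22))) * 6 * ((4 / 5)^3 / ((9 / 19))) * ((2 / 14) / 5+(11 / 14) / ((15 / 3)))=8033792 / 4375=1836.30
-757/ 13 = -58.23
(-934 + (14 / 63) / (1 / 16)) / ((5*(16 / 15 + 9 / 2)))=-16748 / 501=-33.43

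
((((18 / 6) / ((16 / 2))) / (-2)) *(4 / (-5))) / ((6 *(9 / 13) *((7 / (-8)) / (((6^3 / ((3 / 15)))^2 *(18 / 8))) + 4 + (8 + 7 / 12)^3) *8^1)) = 94770 / 13360613843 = 0.00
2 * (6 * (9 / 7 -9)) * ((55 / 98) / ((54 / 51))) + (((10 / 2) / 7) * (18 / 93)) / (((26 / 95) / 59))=-2662815 / 138229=-19.26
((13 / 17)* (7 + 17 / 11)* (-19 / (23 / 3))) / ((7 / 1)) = -69654 / 30107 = -2.31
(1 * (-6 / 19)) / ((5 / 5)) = -6 / 19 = -0.32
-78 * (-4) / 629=312 / 629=0.50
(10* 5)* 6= 300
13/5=2.60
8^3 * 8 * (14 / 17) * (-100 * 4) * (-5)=114688000 / 17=6746352.94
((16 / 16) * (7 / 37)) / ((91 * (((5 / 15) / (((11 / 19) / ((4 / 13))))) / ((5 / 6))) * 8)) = 55 / 44992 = 0.00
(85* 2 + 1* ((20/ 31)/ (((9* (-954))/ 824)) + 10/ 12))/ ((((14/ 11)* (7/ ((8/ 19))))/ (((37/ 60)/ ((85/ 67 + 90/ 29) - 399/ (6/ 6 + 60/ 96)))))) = -93456242982817/ 4528521029475198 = -0.02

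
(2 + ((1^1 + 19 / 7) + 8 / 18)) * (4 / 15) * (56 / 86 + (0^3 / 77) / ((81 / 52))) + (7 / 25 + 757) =22011092 / 29025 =758.35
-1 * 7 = -7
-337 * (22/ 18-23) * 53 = 3500756/ 9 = 388972.89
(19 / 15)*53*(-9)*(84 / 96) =-21147 / 40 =-528.68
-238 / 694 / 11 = -119 / 3817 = -0.03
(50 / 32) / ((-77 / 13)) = -325 / 1232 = -0.26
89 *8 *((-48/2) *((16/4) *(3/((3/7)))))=-478464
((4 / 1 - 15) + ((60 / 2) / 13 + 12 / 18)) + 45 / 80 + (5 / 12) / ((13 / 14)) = -1459 / 208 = -7.01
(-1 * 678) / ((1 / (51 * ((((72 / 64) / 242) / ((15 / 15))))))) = -155601 / 968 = -160.74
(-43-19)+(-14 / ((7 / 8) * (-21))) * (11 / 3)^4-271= -332177 / 1701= -195.28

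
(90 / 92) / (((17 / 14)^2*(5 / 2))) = 1764 / 6647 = 0.27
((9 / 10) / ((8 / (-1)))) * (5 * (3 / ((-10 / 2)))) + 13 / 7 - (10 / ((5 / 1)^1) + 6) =-3251 / 560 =-5.81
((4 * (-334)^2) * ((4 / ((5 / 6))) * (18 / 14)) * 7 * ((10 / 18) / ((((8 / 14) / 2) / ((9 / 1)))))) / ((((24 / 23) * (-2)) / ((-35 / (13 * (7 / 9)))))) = 7274008980 / 13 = 559539152.31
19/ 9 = 2.11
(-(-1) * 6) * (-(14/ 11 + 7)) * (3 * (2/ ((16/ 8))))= -1638/ 11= -148.91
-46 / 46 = -1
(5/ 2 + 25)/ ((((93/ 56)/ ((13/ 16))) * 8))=5005/ 2976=1.68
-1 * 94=-94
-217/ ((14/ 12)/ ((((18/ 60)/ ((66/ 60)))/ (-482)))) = 279/ 2651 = 0.11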